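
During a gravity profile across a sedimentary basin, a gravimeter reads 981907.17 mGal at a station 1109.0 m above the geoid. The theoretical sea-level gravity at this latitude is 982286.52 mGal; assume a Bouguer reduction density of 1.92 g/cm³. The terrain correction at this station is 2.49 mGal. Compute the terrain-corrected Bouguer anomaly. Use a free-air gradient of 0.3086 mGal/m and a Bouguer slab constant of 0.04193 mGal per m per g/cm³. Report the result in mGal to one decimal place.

Free-air correction = 0.3086 × 1109.0 = 342.24 mGal
Free-air anomaly = 981907.17 − 982286.52 + (342.24) = -37.11 mGal
Bouguer slab correction = 0.04193 × 1.92 × 1109.0 = 89.28 mGal
Simple Bouguer anomaly = -37.11 − (89.28) = -126.39 mGal
Complete Bouguer anomaly = -126.39 + 2.49 = -123.90 mGal

-123.9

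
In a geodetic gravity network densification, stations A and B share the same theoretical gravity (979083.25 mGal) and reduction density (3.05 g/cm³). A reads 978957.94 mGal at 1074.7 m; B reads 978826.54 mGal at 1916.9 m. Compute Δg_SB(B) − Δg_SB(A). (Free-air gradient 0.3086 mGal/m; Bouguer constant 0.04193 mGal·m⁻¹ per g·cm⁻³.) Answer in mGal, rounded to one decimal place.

Δg_SB(A) = 978957.94 − 979083.25 + 0.3086×1074.7 − 0.04193×3.05×1074.7 = 68.90 mGal
Δg_SB(B) = 978826.54 − 979083.25 + 0.3086×1916.9 − 0.04193×3.05×1916.9 = 89.70 mGal
Difference = 89.70 − (68.90) = 20.80 mGal

20.8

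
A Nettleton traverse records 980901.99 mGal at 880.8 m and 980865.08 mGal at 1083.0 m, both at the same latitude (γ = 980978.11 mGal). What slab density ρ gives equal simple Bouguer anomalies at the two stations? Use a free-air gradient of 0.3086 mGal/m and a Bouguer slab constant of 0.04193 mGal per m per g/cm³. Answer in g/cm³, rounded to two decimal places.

Δg_obs = 980865.08 − 980901.99 = -36.91 mGal over Δh = 1083.0 − 880.8 = 202.2 m
Equal Bouguer anomalies ⇒ Δg_obs + (0.3086 − 0.04193ρ)·Δh = 0
0.3086 − 0.04193ρ = −Δg_obs/Δh = 0.18254
ρ = (0.3086 − 0.18254) / 0.04193 = 3.01 g/cm³

3.01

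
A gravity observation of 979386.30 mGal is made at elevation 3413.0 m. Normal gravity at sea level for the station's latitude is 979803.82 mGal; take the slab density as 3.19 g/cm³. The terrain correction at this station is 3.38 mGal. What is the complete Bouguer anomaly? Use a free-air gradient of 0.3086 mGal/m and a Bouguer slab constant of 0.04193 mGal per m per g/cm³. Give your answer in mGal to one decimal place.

Free-air correction = 0.3086 × 3413.0 = 1053.25 mGal
Free-air anomaly = 979386.30 − 979803.82 + (1053.25) = 635.73 mGal
Bouguer slab correction = 0.04193 × 3.19 × 3413.0 = 456.51 mGal
Simple Bouguer anomaly = 635.73 − (456.51) = 179.22 mGal
Complete Bouguer anomaly = 179.22 + 3.38 = 182.60 mGal

182.6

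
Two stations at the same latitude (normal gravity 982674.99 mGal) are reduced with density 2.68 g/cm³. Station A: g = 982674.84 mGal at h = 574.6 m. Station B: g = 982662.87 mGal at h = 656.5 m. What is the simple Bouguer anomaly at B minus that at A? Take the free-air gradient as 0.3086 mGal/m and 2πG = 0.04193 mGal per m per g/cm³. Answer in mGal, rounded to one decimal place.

4.1

Δg_SB(A) = 982674.84 − 982674.99 + 0.3086×574.6 − 0.04193×2.68×574.6 = 112.60 mGal
Δg_SB(B) = 982662.87 − 982674.99 + 0.3086×656.5 − 0.04193×2.68×656.5 = 116.70 mGal
Difference = 116.70 − (112.60) = 4.10 mGal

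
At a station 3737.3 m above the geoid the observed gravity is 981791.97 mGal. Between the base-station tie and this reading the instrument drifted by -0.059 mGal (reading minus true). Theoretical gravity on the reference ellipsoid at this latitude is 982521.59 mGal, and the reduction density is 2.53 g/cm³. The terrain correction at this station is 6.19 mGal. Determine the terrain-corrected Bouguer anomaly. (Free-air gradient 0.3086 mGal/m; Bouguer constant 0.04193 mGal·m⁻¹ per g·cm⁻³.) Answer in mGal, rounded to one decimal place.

33.5

Drift-corrected reading = 981791.97 − (-0.059) = 981792.029 mGal
Free-air correction = 0.3086 × 3737.3 = 1153.33 mGal
Free-air anomaly = 981792.029 − 982521.59 + (1153.33) = 423.769 mGal
Bouguer slab correction = 0.04193 × 2.53 × 3737.3 = 396.46 mGal
Simple Bouguer anomaly = 423.769 − (396.46) = 27.309 mGal
Complete Bouguer anomaly = 27.309 + 6.19 = 33.499 mGal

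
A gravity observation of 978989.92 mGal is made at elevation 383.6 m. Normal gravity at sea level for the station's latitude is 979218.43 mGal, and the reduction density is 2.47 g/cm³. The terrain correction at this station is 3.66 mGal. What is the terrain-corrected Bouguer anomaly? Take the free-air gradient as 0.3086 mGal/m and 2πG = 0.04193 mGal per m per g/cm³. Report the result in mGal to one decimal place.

-146.2

Free-air correction = 0.3086 × 383.6 = 118.38 mGal
Free-air anomaly = 978989.92 − 979218.43 + (118.38) = -110.13 mGal
Bouguer slab correction = 0.04193 × 2.47 × 383.6 = 39.73 mGal
Simple Bouguer anomaly = -110.13 − (39.73) = -149.86 mGal
Complete Bouguer anomaly = -149.86 + 3.66 = -146.20 mGal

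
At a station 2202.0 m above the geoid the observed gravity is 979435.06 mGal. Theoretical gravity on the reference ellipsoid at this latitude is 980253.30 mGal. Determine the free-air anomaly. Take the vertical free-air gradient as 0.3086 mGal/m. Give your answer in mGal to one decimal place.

-138.7

Free-air correction = 0.3086 × 2202.0 = 679.54 mGal
Free-air anomaly = 979435.06 − 980253.30 + (679.54) = -138.70 mGal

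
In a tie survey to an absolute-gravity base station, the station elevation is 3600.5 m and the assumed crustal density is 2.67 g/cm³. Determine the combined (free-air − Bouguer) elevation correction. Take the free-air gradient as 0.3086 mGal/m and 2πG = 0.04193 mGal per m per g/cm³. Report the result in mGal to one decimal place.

Combined gradient = 0.3086 − 0.04193 × 2.67 = 0.1966469 mGal/m
Combined elevation correction = 0.1966469 × 3600.5 = 708.0 mGal

708.0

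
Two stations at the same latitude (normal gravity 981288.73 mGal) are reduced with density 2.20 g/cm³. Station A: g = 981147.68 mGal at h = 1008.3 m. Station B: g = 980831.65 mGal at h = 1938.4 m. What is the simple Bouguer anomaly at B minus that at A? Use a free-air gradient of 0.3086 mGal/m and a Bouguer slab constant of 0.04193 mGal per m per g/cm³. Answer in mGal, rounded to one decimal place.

Δg_SB(A) = 981147.68 − 981288.73 + 0.3086×1008.3 − 0.04193×2.20×1008.3 = 77.10 mGal
Δg_SB(B) = 980831.65 − 981288.73 + 0.3086×1938.4 − 0.04193×2.20×1938.4 = -37.70 mGal
Difference = -37.70 − (77.10) = -114.80 mGal

-114.8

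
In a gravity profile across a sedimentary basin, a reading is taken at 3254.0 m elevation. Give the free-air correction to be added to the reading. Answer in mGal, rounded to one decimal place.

1004.2

Free-air correction = 0.3086 × 3254.0 = 1004.2 mGal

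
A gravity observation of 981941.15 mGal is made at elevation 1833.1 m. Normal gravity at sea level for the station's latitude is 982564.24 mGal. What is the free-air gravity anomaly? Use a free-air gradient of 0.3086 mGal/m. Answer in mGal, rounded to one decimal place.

Free-air correction = 0.3086 × 1833.1 = 565.69 mGal
Free-air anomaly = 981941.15 − 982564.24 + (565.69) = -57.40 mGal

-57.4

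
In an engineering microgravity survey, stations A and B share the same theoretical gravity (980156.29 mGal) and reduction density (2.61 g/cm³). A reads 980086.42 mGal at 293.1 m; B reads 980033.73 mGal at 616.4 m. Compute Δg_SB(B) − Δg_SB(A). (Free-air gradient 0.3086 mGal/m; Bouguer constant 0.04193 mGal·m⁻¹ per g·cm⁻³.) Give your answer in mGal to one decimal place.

Δg_SB(A) = 980086.42 − 980156.29 + 0.3086×293.1 − 0.04193×2.61×293.1 = -11.50 mGal
Δg_SB(B) = 980033.73 − 980156.29 + 0.3086×616.4 − 0.04193×2.61×616.4 = 0.20 mGal
Difference = 0.20 − (-11.50) = 11.70 mGal

11.7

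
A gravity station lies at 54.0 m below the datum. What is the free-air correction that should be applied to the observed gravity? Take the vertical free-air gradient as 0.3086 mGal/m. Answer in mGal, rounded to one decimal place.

Free-air correction = 0.3086 × -54.0 = -16.7 mGal

-16.7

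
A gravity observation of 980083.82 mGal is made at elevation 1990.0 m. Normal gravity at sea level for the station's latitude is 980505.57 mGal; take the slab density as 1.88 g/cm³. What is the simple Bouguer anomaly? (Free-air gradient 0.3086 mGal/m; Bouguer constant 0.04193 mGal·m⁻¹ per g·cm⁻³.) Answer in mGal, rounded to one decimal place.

Free-air correction = 0.3086 × 1990.0 = 614.11 mGal
Free-air anomaly = 980083.82 − 980505.57 + (614.11) = 192.36 mGal
Bouguer slab correction = 0.04193 × 1.88 × 1990.0 = 156.87 mGal
Simple Bouguer anomaly = 192.36 − (156.87) = 35.49 mGal

35.5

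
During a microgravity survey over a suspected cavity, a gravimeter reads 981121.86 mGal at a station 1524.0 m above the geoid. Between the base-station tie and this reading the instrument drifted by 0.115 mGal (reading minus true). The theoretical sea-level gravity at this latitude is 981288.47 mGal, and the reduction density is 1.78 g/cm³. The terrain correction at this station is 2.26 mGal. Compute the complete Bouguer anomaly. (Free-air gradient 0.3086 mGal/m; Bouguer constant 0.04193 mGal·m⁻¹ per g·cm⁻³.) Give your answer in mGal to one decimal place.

Drift-corrected reading = 981121.86 − (0.115) = 981121.745 mGal
Free-air correction = 0.3086 × 1524.0 = 470.31 mGal
Free-air anomaly = 981121.745 − 981288.47 + (470.31) = 303.585 mGal
Bouguer slab correction = 0.04193 × 1.78 × 1524.0 = 113.74 mGal
Simple Bouguer anomaly = 303.585 − (113.74) = 189.845 mGal
Complete Bouguer anomaly = 189.845 + 2.26 = 192.105 mGal

192.1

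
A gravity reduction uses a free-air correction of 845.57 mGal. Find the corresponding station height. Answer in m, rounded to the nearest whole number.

h = 845.57 / 0.3086 = 2740.02 m

2740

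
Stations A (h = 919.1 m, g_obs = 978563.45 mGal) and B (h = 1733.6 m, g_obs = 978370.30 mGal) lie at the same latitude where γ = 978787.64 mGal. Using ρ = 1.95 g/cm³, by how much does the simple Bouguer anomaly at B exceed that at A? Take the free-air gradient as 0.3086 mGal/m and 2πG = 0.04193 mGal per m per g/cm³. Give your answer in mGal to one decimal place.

Δg_SB(A) = 978563.45 − 978787.64 + 0.3086×919.1 − 0.04193×1.95×919.1 = -15.70 mGal
Δg_SB(B) = 978370.30 − 978787.64 + 0.3086×1733.6 − 0.04193×1.95×1733.6 = -24.10 mGal
Difference = -24.10 − (-15.70) = -8.40 mGal

-8.4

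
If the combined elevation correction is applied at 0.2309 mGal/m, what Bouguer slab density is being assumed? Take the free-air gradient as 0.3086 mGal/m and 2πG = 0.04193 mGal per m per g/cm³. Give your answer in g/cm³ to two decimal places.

0.2309 = 0.3086 − 0.04193 × ρ
ρ = (0.3086 − 0.2309) / 0.04193 = 1.85 g/cm³

1.85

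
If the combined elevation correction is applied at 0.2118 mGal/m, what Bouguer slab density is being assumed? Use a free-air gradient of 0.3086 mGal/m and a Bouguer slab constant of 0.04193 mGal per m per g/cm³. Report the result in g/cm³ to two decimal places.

2.31

0.2118 = 0.3086 − 0.04193 × ρ
ρ = (0.3086 − 0.2118) / 0.04193 = 2.31 g/cm³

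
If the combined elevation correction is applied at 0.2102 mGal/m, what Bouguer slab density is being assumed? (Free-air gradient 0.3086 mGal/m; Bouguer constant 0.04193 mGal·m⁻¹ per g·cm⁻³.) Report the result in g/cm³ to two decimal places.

2.35

0.2102 = 0.3086 − 0.04193 × ρ
ρ = (0.3086 − 0.2102) / 0.04193 = 2.35 g/cm³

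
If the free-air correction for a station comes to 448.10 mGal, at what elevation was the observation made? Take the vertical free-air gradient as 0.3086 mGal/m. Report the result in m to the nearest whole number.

h = 448.10 / 0.3086 = 1452.04 m

1452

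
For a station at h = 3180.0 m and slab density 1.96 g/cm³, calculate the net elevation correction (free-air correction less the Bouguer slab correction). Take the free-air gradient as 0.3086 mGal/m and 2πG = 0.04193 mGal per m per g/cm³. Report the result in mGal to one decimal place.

720.0

Combined gradient = 0.3086 − 0.04193 × 1.96 = 0.2264172 mGal/m
Combined elevation correction = 0.2264172 × 3180.0 = 720.0 mGal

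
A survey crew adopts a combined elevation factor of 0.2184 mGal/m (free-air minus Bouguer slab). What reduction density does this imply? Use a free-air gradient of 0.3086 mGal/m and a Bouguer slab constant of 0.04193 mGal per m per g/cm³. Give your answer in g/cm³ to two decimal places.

0.2184 = 0.3086 − 0.04193 × ρ
ρ = (0.3086 − 0.2184) / 0.04193 = 2.15 g/cm³

2.15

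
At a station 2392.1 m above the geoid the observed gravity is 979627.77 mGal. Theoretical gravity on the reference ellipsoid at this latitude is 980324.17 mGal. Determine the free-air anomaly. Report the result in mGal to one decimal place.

41.8

Free-air correction = 0.3086 × 2392.1 = 738.20 mGal
Free-air anomaly = 979627.77 − 980324.17 + (738.20) = 41.80 mGal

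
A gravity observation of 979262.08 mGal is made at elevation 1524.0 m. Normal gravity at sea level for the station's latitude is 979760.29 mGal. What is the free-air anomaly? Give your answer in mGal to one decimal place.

-27.9

Free-air correction = 0.3086 × 1524.0 = 470.31 mGal
Free-air anomaly = 979262.08 − 979760.29 + (470.31) = -27.90 mGal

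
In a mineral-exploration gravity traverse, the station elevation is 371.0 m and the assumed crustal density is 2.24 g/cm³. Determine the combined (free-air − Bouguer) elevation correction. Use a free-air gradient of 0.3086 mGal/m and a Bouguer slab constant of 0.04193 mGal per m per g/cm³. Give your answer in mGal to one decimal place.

Combined gradient = 0.3086 − 0.04193 × 2.24 = 0.2146768 mGal/m
Combined elevation correction = 0.2146768 × 371.0 = 79.6 mGal

79.6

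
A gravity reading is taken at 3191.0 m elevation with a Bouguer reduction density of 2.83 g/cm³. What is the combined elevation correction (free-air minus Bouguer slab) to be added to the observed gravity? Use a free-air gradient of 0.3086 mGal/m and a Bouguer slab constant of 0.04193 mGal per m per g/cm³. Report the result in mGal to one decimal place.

606.1

Combined gradient = 0.3086 − 0.04193 × 2.83 = 0.1899381 mGal/m
Combined elevation correction = 0.1899381 × 3191.0 = 606.1 mGal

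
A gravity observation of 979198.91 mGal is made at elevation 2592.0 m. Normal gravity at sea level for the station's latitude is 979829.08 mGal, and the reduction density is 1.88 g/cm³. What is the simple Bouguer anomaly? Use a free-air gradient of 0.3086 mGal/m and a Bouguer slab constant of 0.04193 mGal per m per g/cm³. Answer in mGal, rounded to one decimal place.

-34.6

Free-air correction = 0.3086 × 2592.0 = 799.89 mGal
Free-air anomaly = 979198.91 − 979829.08 + (799.89) = 169.72 mGal
Bouguer slab correction = 0.04193 × 1.88 × 2592.0 = 204.32 mGal
Simple Bouguer anomaly = 169.72 − (204.32) = -34.60 mGal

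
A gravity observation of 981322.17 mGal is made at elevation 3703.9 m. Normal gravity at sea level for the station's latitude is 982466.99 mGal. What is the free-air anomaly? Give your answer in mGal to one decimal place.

Free-air correction = 0.3086 × 3703.9 = 1143.02 mGal
Free-air anomaly = 981322.17 − 982466.99 + (1143.02) = -1.80 mGal

-1.8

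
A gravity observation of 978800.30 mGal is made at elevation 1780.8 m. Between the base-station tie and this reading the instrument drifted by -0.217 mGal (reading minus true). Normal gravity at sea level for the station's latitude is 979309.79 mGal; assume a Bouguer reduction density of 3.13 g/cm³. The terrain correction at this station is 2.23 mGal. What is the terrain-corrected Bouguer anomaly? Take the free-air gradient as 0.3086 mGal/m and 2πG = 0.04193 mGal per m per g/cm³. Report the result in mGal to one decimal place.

Drift-corrected reading = 978800.30 − (-0.217) = 978800.517 mGal
Free-air correction = 0.3086 × 1780.8 = 549.55 mGal
Free-air anomaly = 978800.517 − 979309.79 + (549.55) = 40.277 mGal
Bouguer slab correction = 0.04193 × 3.13 × 1780.8 = 233.71 mGal
Simple Bouguer anomaly = 40.277 − (233.71) = -193.433 mGal
Complete Bouguer anomaly = -193.433 + 2.23 = -191.203 mGal

-191.2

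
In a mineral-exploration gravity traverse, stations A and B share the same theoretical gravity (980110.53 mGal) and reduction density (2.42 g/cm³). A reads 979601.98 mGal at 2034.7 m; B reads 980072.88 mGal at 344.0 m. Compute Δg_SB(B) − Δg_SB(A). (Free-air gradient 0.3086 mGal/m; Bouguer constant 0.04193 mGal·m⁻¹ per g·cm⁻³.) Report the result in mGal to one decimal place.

Δg_SB(A) = 979601.98 − 980110.53 + 0.3086×2034.7 − 0.04193×2.42×2034.7 = -87.10 mGal
Δg_SB(B) = 980072.88 − 980110.53 + 0.3086×344.0 − 0.04193×2.42×344.0 = 33.60 mGal
Difference = 33.60 − (-87.10) = 120.70 mGal

120.7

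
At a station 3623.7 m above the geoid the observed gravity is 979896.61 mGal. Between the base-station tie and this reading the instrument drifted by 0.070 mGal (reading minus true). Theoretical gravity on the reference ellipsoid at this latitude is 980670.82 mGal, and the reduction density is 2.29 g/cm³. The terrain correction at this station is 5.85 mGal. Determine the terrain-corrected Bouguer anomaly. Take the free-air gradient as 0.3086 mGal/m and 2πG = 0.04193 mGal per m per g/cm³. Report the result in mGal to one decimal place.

Drift-corrected reading = 979896.61 − (0.070) = 979896.540 mGal
Free-air correction = 0.3086 × 3623.7 = 1118.27 mGal
Free-air anomaly = 979896.540 − 980670.82 + (1118.27) = 343.990 mGal
Bouguer slab correction = 0.04193 × 2.29 × 3623.7 = 347.95 mGal
Simple Bouguer anomaly = 343.990 − (347.95) = -3.960 mGal
Complete Bouguer anomaly = -3.960 + 5.85 = 1.890 mGal

1.9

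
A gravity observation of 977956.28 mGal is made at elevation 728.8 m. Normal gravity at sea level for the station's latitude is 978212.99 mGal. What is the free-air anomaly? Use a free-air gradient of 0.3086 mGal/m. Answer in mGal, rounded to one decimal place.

-31.8

Free-air correction = 0.3086 × 728.8 = 224.91 mGal
Free-air anomaly = 977956.28 − 978212.99 + (224.91) = -31.80 mGal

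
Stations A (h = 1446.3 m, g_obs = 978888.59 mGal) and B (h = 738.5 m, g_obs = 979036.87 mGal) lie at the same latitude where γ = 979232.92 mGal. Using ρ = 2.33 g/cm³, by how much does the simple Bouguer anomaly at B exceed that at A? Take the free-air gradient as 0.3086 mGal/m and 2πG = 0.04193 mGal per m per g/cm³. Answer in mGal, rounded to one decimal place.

Δg_SB(A) = 978888.59 − 979232.92 + 0.3086×1446.3 − 0.04193×2.33×1446.3 = -39.30 mGal
Δg_SB(B) = 979036.87 − 979232.92 + 0.3086×738.5 − 0.04193×2.33×738.5 = -40.30 mGal
Difference = -40.30 − (-39.30) = -1.00 mGal

-1.0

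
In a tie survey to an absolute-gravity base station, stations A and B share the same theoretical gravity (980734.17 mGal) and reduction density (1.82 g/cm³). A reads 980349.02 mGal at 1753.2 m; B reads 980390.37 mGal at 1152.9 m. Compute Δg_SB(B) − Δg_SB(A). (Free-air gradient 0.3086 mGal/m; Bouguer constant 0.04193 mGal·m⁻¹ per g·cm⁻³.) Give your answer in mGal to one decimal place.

Δg_SB(A) = 980349.02 − 980734.17 + 0.3086×1753.2 − 0.04193×1.82×1753.2 = 22.10 mGal
Δg_SB(B) = 980390.37 − 980734.17 + 0.3086×1152.9 − 0.04193×1.82×1152.9 = -76.00 mGal
Difference = -76.00 − (22.10) = -98.10 mGal

-98.1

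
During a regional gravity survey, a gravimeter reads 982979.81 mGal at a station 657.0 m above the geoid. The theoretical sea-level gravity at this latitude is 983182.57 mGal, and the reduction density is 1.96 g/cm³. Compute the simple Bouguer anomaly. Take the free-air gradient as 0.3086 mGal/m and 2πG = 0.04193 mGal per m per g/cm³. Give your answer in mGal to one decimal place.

Free-air correction = 0.3086 × 657.0 = 202.75 mGal
Free-air anomaly = 982979.81 − 983182.57 + (202.75) = -0.01 mGal
Bouguer slab correction = 0.04193 × 1.96 × 657.0 = 53.99 mGal
Simple Bouguer anomaly = -0.01 − (53.99) = -54.00 mGal

-54.0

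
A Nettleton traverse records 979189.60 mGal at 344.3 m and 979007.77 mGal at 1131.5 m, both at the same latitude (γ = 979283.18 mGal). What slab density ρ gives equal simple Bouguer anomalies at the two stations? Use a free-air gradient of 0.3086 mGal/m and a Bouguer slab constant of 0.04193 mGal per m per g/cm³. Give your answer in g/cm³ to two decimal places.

1.85

Δg_obs = 979007.77 − 979189.60 = -181.83 mGal over Δh = 1131.5 − 344.3 = 787.2 m
Equal Bouguer anomalies ⇒ Δg_obs + (0.3086 − 0.04193ρ)·Δh = 0
0.3086 − 0.04193ρ = −Δg_obs/Δh = 0.23098
ρ = (0.3086 − 0.23098) / 0.04193 = 1.85 g/cm³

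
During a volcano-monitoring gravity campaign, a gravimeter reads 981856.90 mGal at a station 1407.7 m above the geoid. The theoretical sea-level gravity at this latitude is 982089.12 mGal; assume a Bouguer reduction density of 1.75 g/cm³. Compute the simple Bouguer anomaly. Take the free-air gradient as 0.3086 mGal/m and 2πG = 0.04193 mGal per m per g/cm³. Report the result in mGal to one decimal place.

98.9

Free-air correction = 0.3086 × 1407.7 = 434.42 mGal
Free-air anomaly = 981856.90 − 982089.12 + (434.42) = 202.20 mGal
Bouguer slab correction = 0.04193 × 1.75 × 1407.7 = 103.29 mGal
Simple Bouguer anomaly = 202.20 − (103.29) = 98.91 mGal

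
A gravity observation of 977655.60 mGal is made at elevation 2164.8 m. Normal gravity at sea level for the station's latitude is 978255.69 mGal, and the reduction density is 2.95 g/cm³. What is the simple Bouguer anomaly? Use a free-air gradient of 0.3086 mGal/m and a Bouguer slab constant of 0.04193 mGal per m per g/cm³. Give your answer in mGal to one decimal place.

Free-air correction = 0.3086 × 2164.8 = 668.06 mGal
Free-air anomaly = 977655.60 − 978255.69 + (668.06) = 67.97 mGal
Bouguer slab correction = 0.04193 × 2.95 × 2164.8 = 267.77 mGal
Simple Bouguer anomaly = 67.97 − (267.77) = -199.80 mGal

-199.8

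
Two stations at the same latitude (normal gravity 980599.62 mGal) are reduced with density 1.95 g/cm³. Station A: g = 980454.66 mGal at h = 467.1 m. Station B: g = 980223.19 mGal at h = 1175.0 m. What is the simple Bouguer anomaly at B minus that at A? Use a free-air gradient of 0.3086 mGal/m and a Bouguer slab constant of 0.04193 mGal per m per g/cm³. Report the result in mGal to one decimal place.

-70.9

Δg_SB(A) = 980454.66 − 980599.62 + 0.3086×467.1 − 0.04193×1.95×467.1 = -39.00 mGal
Δg_SB(B) = 980223.19 − 980599.62 + 0.3086×1175.0 − 0.04193×1.95×1175.0 = -109.90 mGal
Difference = -109.90 − (-39.00) = -70.90 mGal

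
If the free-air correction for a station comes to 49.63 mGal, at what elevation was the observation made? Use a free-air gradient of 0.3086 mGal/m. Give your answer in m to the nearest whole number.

161

h = 49.63 / 0.3086 = 160.82 m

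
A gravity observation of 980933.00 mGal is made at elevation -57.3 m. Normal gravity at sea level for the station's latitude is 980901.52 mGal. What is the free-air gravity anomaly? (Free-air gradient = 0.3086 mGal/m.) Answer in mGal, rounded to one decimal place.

Free-air correction = 0.3086 × -57.3 = -17.68 mGal
Free-air anomaly = 980933.00 − 980901.52 + (-17.68) = 13.80 mGal

13.8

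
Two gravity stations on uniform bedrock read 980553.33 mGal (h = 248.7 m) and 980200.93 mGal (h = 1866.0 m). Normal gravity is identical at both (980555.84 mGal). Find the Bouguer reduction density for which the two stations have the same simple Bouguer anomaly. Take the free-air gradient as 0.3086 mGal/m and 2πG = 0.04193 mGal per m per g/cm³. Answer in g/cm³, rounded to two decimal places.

Δg_obs = 980200.93 − 980553.33 = -352.40 mGal over Δh = 1866.0 − 248.7 = 1617.3 m
Equal Bouguer anomalies ⇒ Δg_obs + (0.3086 − 0.04193ρ)·Δh = 0
0.3086 − 0.04193ρ = −Δg_obs/Δh = 0.21789
ρ = (0.3086 − 0.21789) / 0.04193 = 2.16 g/cm³

2.16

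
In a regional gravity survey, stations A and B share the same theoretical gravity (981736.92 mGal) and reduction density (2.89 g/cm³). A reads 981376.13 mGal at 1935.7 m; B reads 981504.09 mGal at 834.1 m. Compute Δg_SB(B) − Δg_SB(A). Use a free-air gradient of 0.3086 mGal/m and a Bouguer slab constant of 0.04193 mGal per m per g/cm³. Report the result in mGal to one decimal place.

Δg_SB(A) = 981376.13 − 981736.92 + 0.3086×1935.7 − 0.04193×2.89×1935.7 = 2.00 mGal
Δg_SB(B) = 981504.09 − 981736.92 + 0.3086×834.1 − 0.04193×2.89×834.1 = -76.50 mGal
Difference = -76.50 − (2.00) = -78.50 mGal

-78.5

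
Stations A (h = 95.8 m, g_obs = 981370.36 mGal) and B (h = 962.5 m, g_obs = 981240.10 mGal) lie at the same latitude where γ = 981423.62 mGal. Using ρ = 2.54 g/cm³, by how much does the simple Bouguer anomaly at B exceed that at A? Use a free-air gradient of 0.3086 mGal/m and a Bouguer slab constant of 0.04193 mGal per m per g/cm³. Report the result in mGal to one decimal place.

44.9

Δg_SB(A) = 981370.36 − 981423.62 + 0.3086×95.8 − 0.04193×2.54×95.8 = -33.90 mGal
Δg_SB(B) = 981240.10 − 981423.62 + 0.3086×962.5 − 0.04193×2.54×962.5 = 11.00 mGal
Difference = 11.00 − (-33.90) = 44.90 mGal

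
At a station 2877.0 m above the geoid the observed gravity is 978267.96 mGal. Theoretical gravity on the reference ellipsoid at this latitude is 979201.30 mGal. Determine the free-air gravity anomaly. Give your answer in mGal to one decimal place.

Free-air correction = 0.3086 × 2877.0 = 887.84 mGal
Free-air anomaly = 978267.96 − 979201.30 + (887.84) = -45.50 mGal

-45.5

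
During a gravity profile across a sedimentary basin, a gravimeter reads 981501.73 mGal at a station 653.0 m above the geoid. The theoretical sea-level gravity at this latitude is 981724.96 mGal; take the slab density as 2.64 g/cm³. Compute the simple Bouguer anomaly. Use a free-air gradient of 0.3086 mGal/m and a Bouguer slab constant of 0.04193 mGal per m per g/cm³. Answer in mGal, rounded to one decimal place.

-94.0

Free-air correction = 0.3086 × 653.0 = 201.52 mGal
Free-air anomaly = 981501.73 − 981724.96 + (201.52) = -21.71 mGal
Bouguer slab correction = 0.04193 × 2.64 × 653.0 = 72.28 mGal
Simple Bouguer anomaly = -21.71 − (72.28) = -93.99 mGal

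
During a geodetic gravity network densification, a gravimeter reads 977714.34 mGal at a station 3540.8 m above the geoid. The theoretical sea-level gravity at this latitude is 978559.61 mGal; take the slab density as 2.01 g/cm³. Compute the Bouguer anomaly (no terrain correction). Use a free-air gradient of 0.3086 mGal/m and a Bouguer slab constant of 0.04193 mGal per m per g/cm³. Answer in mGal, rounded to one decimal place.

-51.0

Free-air correction = 0.3086 × 3540.8 = 1092.69 mGal
Free-air anomaly = 977714.34 − 978559.61 + (1092.69) = 247.42 mGal
Bouguer slab correction = 0.04193 × 2.01 × 3540.8 = 298.42 mGal
Simple Bouguer anomaly = 247.42 − (298.42) = -51.00 mGal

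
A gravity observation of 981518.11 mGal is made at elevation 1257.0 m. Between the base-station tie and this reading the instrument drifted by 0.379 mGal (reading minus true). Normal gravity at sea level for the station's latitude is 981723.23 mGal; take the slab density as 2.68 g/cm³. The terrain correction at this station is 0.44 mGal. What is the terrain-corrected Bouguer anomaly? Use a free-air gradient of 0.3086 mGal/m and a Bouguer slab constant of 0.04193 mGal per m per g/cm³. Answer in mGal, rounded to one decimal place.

Drift-corrected reading = 981518.11 − (0.379) = 981517.731 mGal
Free-air correction = 0.3086 × 1257.0 = 387.91 mGal
Free-air anomaly = 981517.731 − 981723.23 + (387.91) = 182.411 mGal
Bouguer slab correction = 0.04193 × 2.68 × 1257.0 = 141.25 mGal
Simple Bouguer anomaly = 182.411 − (141.25) = 41.161 mGal
Complete Bouguer anomaly = 41.161 + 0.44 = 41.601 mGal

41.6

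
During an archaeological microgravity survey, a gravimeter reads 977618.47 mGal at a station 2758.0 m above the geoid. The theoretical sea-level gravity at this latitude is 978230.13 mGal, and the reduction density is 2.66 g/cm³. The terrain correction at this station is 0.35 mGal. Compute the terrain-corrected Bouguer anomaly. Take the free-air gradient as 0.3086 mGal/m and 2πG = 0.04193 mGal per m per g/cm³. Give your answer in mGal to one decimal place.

Free-air correction = 0.3086 × 2758.0 = 851.12 mGal
Free-air anomaly = 977618.47 − 978230.13 + (851.12) = 239.46 mGal
Bouguer slab correction = 0.04193 × 2.66 × 2758.0 = 307.61 mGal
Simple Bouguer anomaly = 239.46 − (307.61) = -68.15 mGal
Complete Bouguer anomaly = -68.15 + 0.35 = -67.80 mGal

-67.8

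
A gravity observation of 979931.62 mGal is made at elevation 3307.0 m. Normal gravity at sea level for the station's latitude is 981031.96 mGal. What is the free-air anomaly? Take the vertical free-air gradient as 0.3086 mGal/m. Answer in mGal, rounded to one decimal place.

-79.8

Free-air correction = 0.3086 × 3307.0 = 1020.54 mGal
Free-air anomaly = 979931.62 − 981031.96 + (1020.54) = -79.80 mGal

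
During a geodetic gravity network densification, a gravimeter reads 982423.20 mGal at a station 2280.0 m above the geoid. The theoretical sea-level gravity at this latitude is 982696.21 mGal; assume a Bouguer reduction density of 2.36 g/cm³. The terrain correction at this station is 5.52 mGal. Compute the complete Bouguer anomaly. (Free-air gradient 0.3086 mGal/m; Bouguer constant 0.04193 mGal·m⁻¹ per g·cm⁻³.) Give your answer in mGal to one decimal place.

Free-air correction = 0.3086 × 2280.0 = 703.61 mGal
Free-air anomaly = 982423.20 − 982696.21 + (703.61) = 430.60 mGal
Bouguer slab correction = 0.04193 × 2.36 × 2280.0 = 225.62 mGal
Simple Bouguer anomaly = 430.60 − (225.62) = 204.98 mGal
Complete Bouguer anomaly = 204.98 + 5.52 = 210.50 mGal

210.5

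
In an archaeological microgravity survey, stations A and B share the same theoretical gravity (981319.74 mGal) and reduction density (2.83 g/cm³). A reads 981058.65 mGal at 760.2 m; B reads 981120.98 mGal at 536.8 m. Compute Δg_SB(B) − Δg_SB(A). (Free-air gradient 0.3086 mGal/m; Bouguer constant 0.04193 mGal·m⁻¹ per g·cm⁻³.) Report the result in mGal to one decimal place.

19.9

Δg_SB(A) = 981058.65 − 981319.74 + 0.3086×760.2 − 0.04193×2.83×760.2 = -116.70 mGal
Δg_SB(B) = 981120.98 − 981319.74 + 0.3086×536.8 − 0.04193×2.83×536.8 = -96.80 mGal
Difference = -96.80 − (-116.70) = 19.90 mGal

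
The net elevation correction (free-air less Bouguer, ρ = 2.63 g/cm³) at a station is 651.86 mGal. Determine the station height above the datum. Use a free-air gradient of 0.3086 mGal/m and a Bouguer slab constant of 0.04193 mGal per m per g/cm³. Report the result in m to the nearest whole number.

Combined gradient = 0.3086 − 0.04193 × 2.63 = 0.1983241 mGal/m
h = 651.86 / 0.1983241 = 3286.84 m

3287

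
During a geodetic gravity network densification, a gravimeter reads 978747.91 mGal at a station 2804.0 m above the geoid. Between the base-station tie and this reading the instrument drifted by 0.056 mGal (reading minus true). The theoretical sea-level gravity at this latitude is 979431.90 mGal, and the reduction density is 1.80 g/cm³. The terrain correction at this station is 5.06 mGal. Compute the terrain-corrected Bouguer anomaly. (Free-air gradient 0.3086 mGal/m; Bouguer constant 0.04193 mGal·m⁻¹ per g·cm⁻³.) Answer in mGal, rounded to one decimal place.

Drift-corrected reading = 978747.91 − (0.056) = 978747.854 mGal
Free-air correction = 0.3086 × 2804.0 = 865.31 mGal
Free-air anomaly = 978747.854 − 979431.90 + (865.31) = 181.264 mGal
Bouguer slab correction = 0.04193 × 1.80 × 2804.0 = 211.63 mGal
Simple Bouguer anomaly = 181.264 − (211.63) = -30.366 mGal
Complete Bouguer anomaly = -30.366 + 5.06 = -25.306 mGal

-25.3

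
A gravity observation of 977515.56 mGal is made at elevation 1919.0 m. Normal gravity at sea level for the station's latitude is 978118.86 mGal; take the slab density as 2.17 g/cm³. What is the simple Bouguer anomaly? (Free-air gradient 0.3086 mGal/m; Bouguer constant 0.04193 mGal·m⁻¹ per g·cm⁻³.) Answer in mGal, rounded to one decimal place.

Free-air correction = 0.3086 × 1919.0 = 592.20 mGal
Free-air anomaly = 977515.56 − 978118.86 + (592.20) = -11.10 mGal
Bouguer slab correction = 0.04193 × 2.17 × 1919.0 = 174.61 mGal
Simple Bouguer anomaly = -11.10 − (174.61) = -185.71 mGal

-185.7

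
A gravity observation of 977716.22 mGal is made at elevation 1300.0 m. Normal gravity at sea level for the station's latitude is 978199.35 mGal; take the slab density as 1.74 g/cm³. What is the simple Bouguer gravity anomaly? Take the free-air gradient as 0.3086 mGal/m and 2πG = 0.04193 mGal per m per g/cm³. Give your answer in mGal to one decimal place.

-176.8

Free-air correction = 0.3086 × 1300.0 = 401.18 mGal
Free-air anomaly = 977716.22 − 978199.35 + (401.18) = -81.95 mGal
Bouguer slab correction = 0.04193 × 1.74 × 1300.0 = 94.85 mGal
Simple Bouguer anomaly = -81.95 − (94.85) = -176.80 mGal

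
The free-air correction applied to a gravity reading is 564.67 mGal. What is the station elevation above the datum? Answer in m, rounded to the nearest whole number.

h = 564.67 / 0.3086 = 1829.78 m

1830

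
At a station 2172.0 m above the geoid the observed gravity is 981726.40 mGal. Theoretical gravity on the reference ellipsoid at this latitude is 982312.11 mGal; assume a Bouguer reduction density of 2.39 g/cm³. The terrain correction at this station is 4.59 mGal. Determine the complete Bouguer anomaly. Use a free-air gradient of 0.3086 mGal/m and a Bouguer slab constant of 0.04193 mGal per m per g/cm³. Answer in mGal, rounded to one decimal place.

-128.5

Free-air correction = 0.3086 × 2172.0 = 670.28 mGal
Free-air anomaly = 981726.40 − 982312.11 + (670.28) = 84.57 mGal
Bouguer slab correction = 0.04193 × 2.39 × 2172.0 = 217.66 mGal
Simple Bouguer anomaly = 84.57 − (217.66) = -133.09 mGal
Complete Bouguer anomaly = -133.09 + 4.59 = -128.50 mGal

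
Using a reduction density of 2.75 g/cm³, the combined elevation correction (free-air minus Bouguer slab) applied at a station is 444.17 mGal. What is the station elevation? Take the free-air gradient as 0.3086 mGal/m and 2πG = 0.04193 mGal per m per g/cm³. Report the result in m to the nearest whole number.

Combined gradient = 0.3086 − 0.04193 × 2.75 = 0.1932925 mGal/m
h = 444.17 / 0.1932925 = 2297.92 m

2298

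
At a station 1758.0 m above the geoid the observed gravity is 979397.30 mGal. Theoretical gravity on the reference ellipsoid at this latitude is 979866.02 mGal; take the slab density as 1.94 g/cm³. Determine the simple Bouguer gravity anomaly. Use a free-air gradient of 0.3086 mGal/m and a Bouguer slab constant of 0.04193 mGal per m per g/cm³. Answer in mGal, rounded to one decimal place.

-69.2

Free-air correction = 0.3086 × 1758.0 = 542.52 mGal
Free-air anomaly = 979397.30 − 979866.02 + (542.52) = 73.80 mGal
Bouguer slab correction = 0.04193 × 1.94 × 1758.0 = 143.00 mGal
Simple Bouguer anomaly = 73.80 − (143.00) = -69.20 mGal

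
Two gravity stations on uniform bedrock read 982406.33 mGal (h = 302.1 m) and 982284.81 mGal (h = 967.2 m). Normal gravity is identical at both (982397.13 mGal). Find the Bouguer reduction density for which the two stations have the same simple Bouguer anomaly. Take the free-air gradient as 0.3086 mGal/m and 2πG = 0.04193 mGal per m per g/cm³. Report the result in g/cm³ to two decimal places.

3.00

Δg_obs = 982284.81 − 982406.33 = -121.52 mGal over Δh = 967.2 − 302.1 = 665.1 m
Equal Bouguer anomalies ⇒ Δg_obs + (0.3086 − 0.04193ρ)·Δh = 0
0.3086 − 0.04193ρ = −Δg_obs/Δh = 0.18271
ρ = (0.3086 − 0.18271) / 0.04193 = 3.00 g/cm³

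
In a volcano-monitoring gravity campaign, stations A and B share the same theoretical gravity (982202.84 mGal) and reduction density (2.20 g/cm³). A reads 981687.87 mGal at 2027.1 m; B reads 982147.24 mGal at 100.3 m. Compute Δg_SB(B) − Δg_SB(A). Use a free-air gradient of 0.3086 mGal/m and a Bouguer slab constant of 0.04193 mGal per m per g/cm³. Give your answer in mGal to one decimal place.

Δg_SB(A) = 981687.87 − 982202.84 + 0.3086×2027.1 − 0.04193×2.20×2027.1 = -76.40 mGal
Δg_SB(B) = 982147.24 − 982202.84 + 0.3086×100.3 − 0.04193×2.20×100.3 = -33.90 mGal
Difference = -33.90 − (-76.40) = 42.50 mGal

42.5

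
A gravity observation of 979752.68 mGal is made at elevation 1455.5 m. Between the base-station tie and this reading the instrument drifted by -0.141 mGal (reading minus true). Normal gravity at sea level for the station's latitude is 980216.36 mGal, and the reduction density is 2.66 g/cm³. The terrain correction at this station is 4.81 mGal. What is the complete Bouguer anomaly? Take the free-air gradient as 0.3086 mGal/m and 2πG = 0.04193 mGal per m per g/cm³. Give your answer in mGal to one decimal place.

Drift-corrected reading = 979752.68 − (-0.141) = 979752.821 mGal
Free-air correction = 0.3086 × 1455.5 = 449.17 mGal
Free-air anomaly = 979752.821 − 980216.36 + (449.17) = -14.369 mGal
Bouguer slab correction = 0.04193 × 2.66 × 1455.5 = 162.34 mGal
Simple Bouguer anomaly = -14.369 − (162.34) = -176.709 mGal
Complete Bouguer anomaly = -176.709 + 4.81 = -171.899 mGal

-171.9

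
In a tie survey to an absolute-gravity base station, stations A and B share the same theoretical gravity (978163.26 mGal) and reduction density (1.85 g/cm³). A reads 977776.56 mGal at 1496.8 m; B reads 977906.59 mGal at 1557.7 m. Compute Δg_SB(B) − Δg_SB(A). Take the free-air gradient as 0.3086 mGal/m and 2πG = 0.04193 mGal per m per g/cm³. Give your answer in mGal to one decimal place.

144.1

Δg_SB(A) = 977776.56 − 978163.26 + 0.3086×1496.8 − 0.04193×1.85×1496.8 = -40.90 mGal
Δg_SB(B) = 977906.59 − 978163.26 + 0.3086×1557.7 − 0.04193×1.85×1557.7 = 103.20 mGal
Difference = 103.20 − (-40.90) = 144.10 mGal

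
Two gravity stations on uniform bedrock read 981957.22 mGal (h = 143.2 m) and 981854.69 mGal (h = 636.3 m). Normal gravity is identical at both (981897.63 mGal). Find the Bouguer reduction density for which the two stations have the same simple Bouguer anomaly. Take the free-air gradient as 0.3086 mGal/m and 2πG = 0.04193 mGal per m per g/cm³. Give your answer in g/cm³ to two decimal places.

2.40

Δg_obs = 981854.69 − 981957.22 = -102.53 mGal over Δh = 636.3 − 143.2 = 493.1 m
Equal Bouguer anomalies ⇒ Δg_obs + (0.3086 − 0.04193ρ)·Δh = 0
0.3086 − 0.04193ρ = −Δg_obs/Δh = 0.20793
ρ = (0.3086 − 0.20793) / 0.04193 = 2.40 g/cm³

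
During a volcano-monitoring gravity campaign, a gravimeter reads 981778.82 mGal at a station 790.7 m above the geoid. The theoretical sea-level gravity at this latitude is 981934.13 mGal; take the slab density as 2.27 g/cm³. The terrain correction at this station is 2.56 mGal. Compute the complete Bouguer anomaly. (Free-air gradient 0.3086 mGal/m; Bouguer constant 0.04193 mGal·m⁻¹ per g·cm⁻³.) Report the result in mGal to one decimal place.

16.0

Free-air correction = 0.3086 × 790.7 = 244.01 mGal
Free-air anomaly = 981778.82 − 981934.13 + (244.01) = 88.70 mGal
Bouguer slab correction = 0.04193 × 2.27 × 790.7 = 75.26 mGal
Simple Bouguer anomaly = 88.70 − (75.26) = 13.44 mGal
Complete Bouguer anomaly = 13.44 + 2.56 = 16.00 mGal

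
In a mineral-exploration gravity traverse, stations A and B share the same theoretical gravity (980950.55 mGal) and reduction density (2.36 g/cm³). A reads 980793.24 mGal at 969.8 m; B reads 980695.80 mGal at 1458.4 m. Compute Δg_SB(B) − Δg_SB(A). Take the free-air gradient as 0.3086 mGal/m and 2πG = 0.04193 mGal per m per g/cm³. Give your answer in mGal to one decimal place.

5.0

Δg_SB(A) = 980793.24 − 980950.55 + 0.3086×969.8 − 0.04193×2.36×969.8 = 46.00 mGal
Δg_SB(B) = 980695.80 − 980950.55 + 0.3086×1458.4 − 0.04193×2.36×1458.4 = 51.00 mGal
Difference = 51.00 − (46.00) = 5.00 mGal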